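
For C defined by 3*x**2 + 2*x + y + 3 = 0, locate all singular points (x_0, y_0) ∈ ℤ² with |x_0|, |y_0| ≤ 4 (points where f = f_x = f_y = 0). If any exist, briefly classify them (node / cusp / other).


No singular points in the scanned grid; C is smooth there.

Compute partial derivatives:
  f_x = 6*x + 2.
  f_y = 1.
f_y = 1 is a nonzero constant, so f_y never vanishes: no point (x, y) can satisfy f = f_x = f_y = 0. In particular no (x, y) ∈ {−4, ..., 4}² is singular; the curve is smooth.


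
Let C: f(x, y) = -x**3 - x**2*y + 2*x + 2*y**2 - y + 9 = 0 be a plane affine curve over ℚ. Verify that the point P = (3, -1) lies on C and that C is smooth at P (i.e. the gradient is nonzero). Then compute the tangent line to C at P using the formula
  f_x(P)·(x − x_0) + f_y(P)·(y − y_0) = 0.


Tangent line at P: -19*x - 14*y + 43 = 0.

Step 1: f(3, -1) = 0, so P lies on C.
Step 2: partial derivatives
  f_x(x, y) = -3*x**2 - 2*x*y + 2, f_y(x, y) = -x**2 + 4*y - 1.
  f_x(P) = -19, f_y(P) = -14 (gradient nonzero, so P is smooth).
Step 3: tangent line at P: -19·(x − 3) + -14·(y − -1) = 0.
Expanding: -19*x - 14*y + 43 = 0.


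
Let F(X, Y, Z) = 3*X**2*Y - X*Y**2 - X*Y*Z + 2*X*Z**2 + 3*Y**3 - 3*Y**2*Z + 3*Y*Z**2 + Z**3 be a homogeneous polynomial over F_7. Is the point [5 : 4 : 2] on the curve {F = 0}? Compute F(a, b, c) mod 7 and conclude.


F(5,4,2) ≡ 1 (mod 7); P is NOT on the curve.

Evaluate F(5, 4, 2) term-by-term (mod 7).
  3*X**2*Y ↦ 3·25·4·1 = 300
  -X*Y**2 ↦ -1·5·16·1 = -80
  -X*Y*Z ↦ -1·5·4·2 = -40
  2*X*Z**2 ↦ 2·5·1·4 = 40
  3*Y**3 ↦ 3·1·64·1 = 192
  -3*Y**2*Z ↦ -3·1·16·2 = -96
  3*Y*Z**2 ↦ 3·1·4·4 = 48
  Z**3 ↦ 1·1·1·8 = 8
Sum: F(5, 4, 2) = (300) + (-80) + (-40) + (40) + (192) + (-96) + (48) + (8) = 372.
Reducing mod 7: 372 ≡ 1 (mod 7).
Since F(a, b, c) ≡ 1 ≠ 0 (mod 7), P does NOT lie on the curve.


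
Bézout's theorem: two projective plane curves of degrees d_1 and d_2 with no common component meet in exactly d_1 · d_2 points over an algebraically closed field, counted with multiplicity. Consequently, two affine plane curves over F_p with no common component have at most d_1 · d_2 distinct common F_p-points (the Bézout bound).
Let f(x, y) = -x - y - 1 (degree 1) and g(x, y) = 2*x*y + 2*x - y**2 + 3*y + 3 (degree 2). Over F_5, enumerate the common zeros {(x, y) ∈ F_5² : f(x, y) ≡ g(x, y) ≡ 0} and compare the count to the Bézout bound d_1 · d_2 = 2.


Common zeros: ∅; count = 0; Bézout bound = 2.

deg(f) = 1, deg(g) = 2, so Bézout bound = 2.
Scan x ∈ F_5. For each x, list the y ∈ F_5 with f(x, y) ≡ 0 and those with g(x, y) ≡ 0 (mod 5); the common zeros in that column are the intersection.
  x = 0: f ≡ 0 at y ∈ {4}; g ≡ 0 at y ∈ {1, 2}; common: ∅.
  x = 1: f ≡ 0 at y ∈ {3}; g ≡ 0 at y ∈ {0}; common: ∅.
  x = 2: f ≡ 0 at y ∈ {2}; g ≡ 0 at y ∈ ∅; common: ∅.
  x = 3: f ≡ 0 at y ∈ {1}; g ≡ 0 at y ∈ ∅; common: ∅.
  x = 4: f ≡ 0 at y ∈ {0}; g ≡ 0 at y ∈ {3}; common: ∅.
Collecting: common zeros = ∅, so the count is 0.
Comparison with the Bézout bound: 0 ≤ 2 = deg(f)·deg(g), as expected for curves with no common component (the affine F_5-count falls short of the bound because intersections may lie at infinity, over extension fields, or carry multiplicity).


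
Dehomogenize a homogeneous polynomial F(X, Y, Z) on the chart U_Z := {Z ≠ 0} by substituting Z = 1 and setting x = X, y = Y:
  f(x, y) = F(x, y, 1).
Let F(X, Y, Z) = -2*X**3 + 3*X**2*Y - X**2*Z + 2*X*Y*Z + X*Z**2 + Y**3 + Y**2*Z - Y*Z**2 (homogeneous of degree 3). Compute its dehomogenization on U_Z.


f(x, y) = -2*x**3 + 3*x**2*y - x**2 + 2*x*y + x + y**3 + y**2 - y

On U_Z we set Z = 1. Each monomial c·X^i·Y^j·Z^k in F becomes c·x^i·y^j·1^k = c·x^i·y^j.
Substituting Z = 1: F(X, Y, 1) = -2*x**3 + 3*x**2*y - x**2 + 2*x*y + x + y**3 + y**2 - y.
Note: deg(f) ≤ deg(F) = 3; strict inequality happens when F is divisible by Z (lost terms).


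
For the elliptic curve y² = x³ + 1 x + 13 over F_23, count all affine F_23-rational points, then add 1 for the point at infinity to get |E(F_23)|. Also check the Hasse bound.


Affine points = {(0, 6), (0, 17), (2, 0), (4, 9), (4, 14), (7, 8), (7, 15), (8, 2), (8, 21), (16, 10), (16, 13), (20, 11), (20, 12), (21, 7), (21, 16)}; affine count = 15; |E(F_23)| = 16.

Discriminant check: Δ ∝ 4a³ + 27b² = 4·1³ + 27·13² = 4·1 + 27·169 ≡ 13 (mod 23). Nonzero ⇒ E is nonsingular.
For each x ∈ F_23, compute rhs = x³ + 1·x + 13 mod 23, then count y ∈ F_23 with y² ≡ rhs.
  x = 0: rhs = 13, matching y values: 6, 17 (2 points).
  x = 1: rhs = 15, matching y values: none (0 points).
  x = 2: rhs = 0, matching y values: 0 (1 points).
  x = 3: rhs = 20, matching y values: none (0 points).
  x = 4: rhs = 12, matching y values: 9, 14 (2 points).
  x = 5: rhs = 5, matching y values: none (0 points).
  x = 6: rhs = 5, matching y values: none (0 points).
  x = 7: rhs = 18, matching y values: 8, 15 (2 points).
  x = 8: rhs = 4, matching y values: 2, 21 (2 points).
  x = 9: rhs = 15, matching y values: none (0 points).
  x = 10: rhs = 11, matching y values: none (0 points).
  x = 11: rhs = 21, matching y values: none (0 points).
  x = 12: rhs = 5, matching y values: none (0 points).
  x = 13: rhs = 15, matching y values: none (0 points).
  x = 14: rhs = 11, matching y values: none (0 points).
  x = 15: rhs = 22, matching y values: none (0 points).
  x = 16: rhs = 8, matching y values: 10, 13 (2 points).
  x = 17: rhs = 21, matching y values: none (0 points).
  x = 18: rhs = 21, matching y values: none (0 points).
  x = 19: rhs = 14, matching y values: none (0 points).
  x = 20: rhs = 6, matching y values: 11, 12 (2 points).
  x = 21: rhs = 3, matching y values: 7, 16 (2 points).
  x = 22: rhs = 11, matching y values: none (0 points).
Total affine count: 15.
Full point count |E(F_23)| = 15 + 1 = 16.
Hasse bound: |16 − (23+1)| = |-8| = 8 ≤ 2√23 ≈ 9.5917 ✓.


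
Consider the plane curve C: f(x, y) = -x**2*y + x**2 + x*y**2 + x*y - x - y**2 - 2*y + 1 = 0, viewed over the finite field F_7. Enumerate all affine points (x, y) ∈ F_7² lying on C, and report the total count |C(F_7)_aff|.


Affine F_7-points: {(0, 2), (0, 3), (1, 4), (2, 1), (2, 3), (3, 0), (3, 4), (5, 0), (5, 2)}; count = 9.

For each of the 49 pairs (x, y) ∈ F_7², evaluate f(x, y) mod 7. Record the zeros.
  x = 0: [0↦1, 1↦5, 2↦0, 3↦0, 4↦5, 5↦1, 6↦2]  zeros at y ∈ {2, 3}
  x = 1: [0↦1, 1↦6, 2↦4, 3↦2, 4↦0, 5↦5, 6↦3]  zeros at y ∈ {4}
  x = 2: [0↦3, 1↦0, 2↦6, 3↦0, 4↦3, 5↦1, 6↦1]  zeros at y ∈ {1, 3}
  x = 3: [0↦0, 1↦1, 2↦6, 3↦1, 4↦0, 5↦3, 6↦3]  zeros at y ∈ {0, 4}
  x = 4: [0↦6, 1↦2, 2↦4, 3↦5, 4↦5, 5↦4, 6↦2]  zeros at y ∈ ∅
  x = 5: [0↦0, 1↦3, 2↦0, 3↦5, 4↦4, 5↦4, 6↦5]  zeros at y ∈ {0, 2}
  x = 6: [0↦3, 1↦4, 2↦1, 3↦1, 4↦4, 5↦3, 6↦5]  zeros at y ∈ ∅
Collecting zeros: affine points = {(0, 2), (0, 3), (1, 4), (2, 1), (2, 3), (3, 0), (3, 4), (5, 0), (5, 2)}.
Total count |C(F_7)_aff| = 9.


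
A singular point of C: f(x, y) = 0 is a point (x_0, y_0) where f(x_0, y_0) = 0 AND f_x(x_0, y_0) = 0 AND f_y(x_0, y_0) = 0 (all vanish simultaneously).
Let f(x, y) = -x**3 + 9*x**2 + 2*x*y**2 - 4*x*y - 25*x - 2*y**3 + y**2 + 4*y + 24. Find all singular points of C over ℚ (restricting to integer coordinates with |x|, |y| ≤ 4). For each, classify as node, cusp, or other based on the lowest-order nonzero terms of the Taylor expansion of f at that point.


Singular points: {(3, 1)}; classification: cusp.

Compute partial derivatives:
  f_x = -3*x**2 + 18*x + 2*y**2 - 4*y - 25.
  f_y = 4*x*y - 4*x - 6*y**2 + 2*y + 4.
Scan x_0 ∈ {−4, ..., 4}. For each x_0, f_y(x_0, y) is a polynomial in y; find its integer roots y ∈ {−4, ..., 4}, then test f_x and f at those candidates.
  x = -4: f_y(-4, y) = -6*y**2 - 14*y + 20; vanishes at y ∈ {1}. (-4, 1): f_x = -147 ≠ 0.
  x = -3: f_y(-3, y) = -6*y**2 - 10*y + 16; vanishes at y ∈ {1}. (-3, 1): f_x = -108 ≠ 0.
  x = -2: f_y(-2, y) = -6*y**2 - 6*y + 12; vanishes at y ∈ {-2, 1}. (-2, -2): f_x = -57 ≠ 0; (-2, 1): f_x = -75 ≠ 0.
  x = -1: f_y(-1, y) = -6*y**2 - 2*y + 8; vanishes at y ∈ {1}. (-1, 1): f_x = -48 ≠ 0.
  x = 0: f_y(0, y) = -6*y**2 + 2*y + 4; vanishes at y ∈ {1}. (0, 1): f_x = -27 ≠ 0.
  x = 1: f_y(1, y) = -6*y**2 + 6*y; vanishes at y ∈ {0, 1}. (1, 0): f_x = -10 ≠ 0; (1, 1): f_x = -12 ≠ 0.
  x = 2: f_y(2, y) = -6*y**2 + 10*y - 4; vanishes at y ∈ {1}. (2, 1): f_x = -3 ≠ 0.
  x = 3: f_y(3, y) = -6*y**2 + 14*y - 8; vanishes at y ∈ {1}. (3, 1): f_x = 0, f = 0 — SINGULAR.
  x = 4: f_y(4, y) = -6*y**2 + 18*y - 12; vanishes at y ∈ {1, 2}. (4, 1): f_x = -3 ≠ 0; (4, 2): f_x = -1 ≠ 0.
Only singular point on the grid: (3, 1).
Classify: substitute x = 3 + u, y = 1 + v and expand: f = -u**3 + 2*u*v**2 - 2*v**3 + v**2.
No constant or linear terms (consistent with a singular point). Quadratic part: v**2. Cubic part: -u**3 + 2*u*v**2 - 2*v**3.
The quadratic part v**2 is a perfect square, so there is a single (double) tangent line v = 0, i.e. y = 1. Restricting the cubic part to that line (v = 0) leaves -u**3 ≠ 0, so f is not divisible by v and the branch is v² ≈ u**3 to lowest order — this is a cusp.
Classification: cusp.


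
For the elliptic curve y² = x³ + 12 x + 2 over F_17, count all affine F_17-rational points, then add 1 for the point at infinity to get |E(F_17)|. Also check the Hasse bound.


Affine points = {(0, 6), (0, 11), (1, 7), (1, 10), (2, 0), (5, 0), (6, 1), (6, 16), (7, 2), (7, 15), (8, 7), (8, 10), (10, 0), (12, 2), (12, 15), (13, 3), (13, 14), (15, 2), (15, 15)}; affine count = 19; |E(F_17)| = 20.

Discriminant check: Δ ∝ 4a³ + 27b² = 4·12³ + 27·2² = 4·1728 + 27·4 ≡ 16 (mod 17). Nonzero ⇒ E is nonsingular.
For each x ∈ F_17, compute rhs = x³ + 12·x + 2 mod 17, then count y ∈ F_17 with y² ≡ rhs.
  x = 0: rhs = 2, matching y values: 6, 11 (2 points).
  x = 1: rhs = 15, matching y values: 7, 10 (2 points).
  x = 2: rhs = 0, matching y values: 0 (1 points).
  x = 3: rhs = 14, matching y values: none (0 points).
  x = 4: rhs = 12, matching y values: none (0 points).
  x = 5: rhs = 0, matching y values: 0 (1 points).
  x = 6: rhs = 1, matching y values: 1, 16 (2 points).
  x = 7: rhs = 4, matching y values: 2, 15 (2 points).
  x = 8: rhs = 15, matching y values: 7, 10 (2 points).
  x = 9: rhs = 6, matching y values: none (0 points).
  x = 10: rhs = 0, matching y values: 0 (1 points).
  x = 11: rhs = 3, matching y values: none (0 points).
  x = 12: rhs = 4, matching y values: 2, 15 (2 points).
  x = 13: rhs = 9, matching y values: 3, 14 (2 points).
  x = 14: rhs = 7, matching y values: none (0 points).
  x = 15: rhs = 4, matching y values: 2, 15 (2 points).
  x = 16: rhs = 6, matching y values: none (0 points).
Total affine count: 19.
Full point count |E(F_17)| = 19 + 1 = 20.
Hasse bound: |20 − (17+1)| = |2| = 2 ≤ 2√17 ≈ 8.2462 ✓.


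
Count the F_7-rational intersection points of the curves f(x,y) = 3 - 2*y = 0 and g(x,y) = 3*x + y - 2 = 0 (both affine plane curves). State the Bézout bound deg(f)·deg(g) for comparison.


Common zeros: {(6, 5)}; count = 1; Bézout bound = 1.

deg(f) = 1, deg(g) = 1, so Bézout bound = 1.
Scan x ∈ F_7. For each x, list the y ∈ F_7 with f(x, y) ≡ 0 and those with g(x, y) ≡ 0 (mod 7); the common zeros in that column are the intersection.
  x = 0: f ≡ 0 at y ∈ {5}; g ≡ 0 at y ∈ {2}; common: ∅.
  x = 1: f ≡ 0 at y ∈ {5}; g ≡ 0 at y ∈ {6}; common: ∅.
  x = 2: f ≡ 0 at y ∈ {5}; g ≡ 0 at y ∈ {3}; common: ∅.
  x = 3: f ≡ 0 at y ∈ {5}; g ≡ 0 at y ∈ {0}; common: ∅.
  x = 4: f ≡ 0 at y ∈ {5}; g ≡ 0 at y ∈ {4}; common: ∅.
  x = 5: f ≡ 0 at y ∈ {5}; g ≡ 0 at y ∈ {1}; common: ∅.
  x = 6: f ≡ 0 at y ∈ {5}; g ≡ 0 at y ∈ {5}; common: {5}.
Collecting: common zeros = {(6, 5)}, so the count is 1.
Comparison with the Bézout bound: 1 ≤ 1 = deg(f)·deg(g), as expected for curves with no common component (the bound is attained).


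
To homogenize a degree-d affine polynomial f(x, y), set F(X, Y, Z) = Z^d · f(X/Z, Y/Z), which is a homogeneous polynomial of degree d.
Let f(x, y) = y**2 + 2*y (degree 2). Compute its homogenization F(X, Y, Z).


F(X, Y, Z) = Y**2 + 2*Y*Z

deg(f) = 2.
Substitute x = X/Z, y = Y/Z into f, then multiply by Z^2.
  monomial 1·x^0·y^2 ↦ 1·X^0·Y^2·Z^0.
  monomial 2·x^0·y^1 ↦ 2·X^0·Y^1·Z^1.
Collecting: F(X, Y, Z) = Y**2 + 2*Y*Z.


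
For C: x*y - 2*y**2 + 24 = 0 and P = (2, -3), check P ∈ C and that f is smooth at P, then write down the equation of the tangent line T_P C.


Tangent line at P: -3*x + 14*y + 48 = 0.

Step 1: f(2, -3) = 0, so P lies on C.
Step 2: partial derivatives
  f_x(x, y) = y, f_y(x, y) = x - 4*y.
  f_x(P) = -3, f_y(P) = 14 (gradient nonzero, so P is smooth).
Step 3: tangent line at P: -3·(x − 2) + 14·(y − -3) = 0.
Expanding: -3*x + 14*y + 48 = 0.


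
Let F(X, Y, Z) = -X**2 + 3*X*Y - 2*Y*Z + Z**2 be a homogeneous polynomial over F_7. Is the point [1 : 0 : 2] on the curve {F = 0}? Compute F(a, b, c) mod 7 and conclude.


F(1,0,2) ≡ 3 (mod 7); P is NOT on the curve.

Evaluate F(1, 0, 2) term-by-term (mod 7).
  -X**2 ↦ -1·1·1·1 = -1
  3*X*Y ↦ 3·1·0·1 = 0
  -2*Y*Z ↦ -2·1·0·2 = 0
  Z**2 ↦ 1·1·1·4 = 4
Sum: F(1, 0, 2) = (-1) + (0) + (0) + (4) = 3.
Reducing mod 7: 3 ≡ 3 (mod 7).
Since F(a, b, c) ≡ 3 ≠ 0 (mod 7), P does NOT lie on the curve.


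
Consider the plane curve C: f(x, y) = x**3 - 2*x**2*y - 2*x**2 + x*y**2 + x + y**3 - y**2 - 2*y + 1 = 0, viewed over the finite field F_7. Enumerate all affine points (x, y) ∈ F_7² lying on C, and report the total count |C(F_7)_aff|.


Affine F_7-points: {(0, 5), (1, 4), (4, 1)}; count = 3.

For each of the 49 pairs (x, y) ∈ F_7², evaluate f(x, y) mod 7. Record the zeros.
  x = 0: [0↦1, 1↦6, 2↦1, 3↦6, 4↦6, 5↦0, 6↦1]  zeros at y ∈ {5}
  x = 1: [0↦1, 1↦5, 2↦1, 3↦2, 4↦0, 5↦1, 6↦4]  zeros at y ∈ {4}
  x = 2: [0↦3, 1↦2, 2↦2, 3↦2, 4↦1, 5↦5, 6↦6]  zeros at y ∈ ∅
  x = 3: [0↦6, 1↦3, 2↦3, 3↦5, 4↦1, 5↦4, 6↦6]  zeros at y ∈ ∅
  x = 4: [0↦2, 1↦0, 2↦3, 3↦3, 4↦6, 5↦4, 6↦3]  zeros at y ∈ {1}
  x = 5: [0↦4, 1↦6, 2↦1, 3↦2, 4↦1, 5↦4, 6↦3]  zeros at y ∈ ∅
  x = 6: [0↦4, 1↦6, 2↦3, 3↦1, 4↦6, 5↦3, 6↦5]  zeros at y ∈ ∅
Collecting zeros: affine points = {(0, 5), (1, 4), (4, 1)}.
Total count |C(F_7)_aff| = 3.


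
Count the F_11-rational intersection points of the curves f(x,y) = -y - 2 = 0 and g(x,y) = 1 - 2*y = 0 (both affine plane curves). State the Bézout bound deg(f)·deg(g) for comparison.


Common zeros: ∅; count = 0; Bézout bound = 1.

deg(f) = 1, deg(g) = 1, so Bézout bound = 1.
Scan x ∈ F_11. For each x, list the y ∈ F_11 with f(x, y) ≡ 0 and those with g(x, y) ≡ 0 (mod 11); the common zeros in that column are the intersection.
  x = 0: f ≡ 0 at y ∈ {9}; g ≡ 0 at y ∈ {6}; common: ∅.
  x = 1: f ≡ 0 at y ∈ {9}; g ≡ 0 at y ∈ {6}; common: ∅.
  x = 2: f ≡ 0 at y ∈ {9}; g ≡ 0 at y ∈ {6}; common: ∅.
  x = 3: f ≡ 0 at y ∈ {9}; g ≡ 0 at y ∈ {6}; common: ∅.
  x = 4: f ≡ 0 at y ∈ {9}; g ≡ 0 at y ∈ {6}; common: ∅.
  x = 5: f ≡ 0 at y ∈ {9}; g ≡ 0 at y ∈ {6}; common: ∅.
  x = 6: f ≡ 0 at y ∈ {9}; g ≡ 0 at y ∈ {6}; common: ∅.
  x = 7: f ≡ 0 at y ∈ {9}; g ≡ 0 at y ∈ {6}; common: ∅.
  x = 8: f ≡ 0 at y ∈ {9}; g ≡ 0 at y ∈ {6}; common: ∅.
  x = 9: f ≡ 0 at y ∈ {9}; g ≡ 0 at y ∈ {6}; common: ∅.
  x = 10: f ≡ 0 at y ∈ {9}; g ≡ 0 at y ∈ {6}; common: ∅.
Collecting: common zeros = ∅, so the count is 0.
Comparison with the Bézout bound: 0 ≤ 1 = deg(f)·deg(g), as expected for curves with no common component (the affine F_11-count falls short of the bound because intersections may lie at infinity, over extension fields, or carry multiplicity).


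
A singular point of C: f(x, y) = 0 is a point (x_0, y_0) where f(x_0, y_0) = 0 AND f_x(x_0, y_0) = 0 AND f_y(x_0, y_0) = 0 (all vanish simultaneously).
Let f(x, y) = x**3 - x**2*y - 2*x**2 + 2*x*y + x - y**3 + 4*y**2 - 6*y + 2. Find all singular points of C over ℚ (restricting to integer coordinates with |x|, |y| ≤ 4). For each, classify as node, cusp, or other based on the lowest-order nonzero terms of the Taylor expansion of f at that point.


Singular points: {(1, 1)}; classification: cusp.

Compute partial derivatives:
  f_x = 3*x**2 - 2*x*y - 4*x + 2*y + 1.
  f_y = -x**2 + 2*x - 3*y**2 + 8*y - 6.
Scan x_0 ∈ {−4, ..., 4}. For each x_0, f_y(x_0, y) is a polynomial in y; find its integer roots y ∈ {−4, ..., 4}, then test f_x and f at those candidates.
  x = -4: f_y(-4, y) = -3*y**2 + 8*y - 30; no integer root y with |y| ≤ 4.
  x = -3: f_y(-3, y) = -3*y**2 + 8*y - 21; no integer root y with |y| ≤ 4.
  x = -2: f_y(-2, y) = -3*y**2 + 8*y - 14; no integer root y with |y| ≤ 4.
  x = -1: f_y(-1, y) = -3*y**2 + 8*y - 9; no integer root y with |y| ≤ 4.
  x = 0: f_y(0, y) = -3*y**2 + 8*y - 6; no integer root y with |y| ≤ 4.
  x = 1: f_y(1, y) = -3*y**2 + 8*y - 5; vanishes at y ∈ {1}. (1, 1): f_x = 0, f = 0 — SINGULAR.
  x = 2: f_y(2, y) = -3*y**2 + 8*y - 6; no integer root y with |y| ≤ 4.
  x = 3: f_y(3, y) = -3*y**2 + 8*y - 9; no integer root y with |y| ≤ 4.
  x = 4: f_y(4, y) = -3*y**2 + 8*y - 14; no integer root y with |y| ≤ 4.
Only singular point on the grid: (1, 1).
Classify: substitute x = 1 + u, y = 1 + v and expand: f = u**3 - u**2*v - v**3 + v**2.
No constant or linear terms (consistent with a singular point). Quadratic part: v**2. Cubic part: u**3 - u**2*v - v**3.
The quadratic part v**2 is a perfect square, so there is a single (double) tangent line v = 0, i.e. y = 1. Restricting the cubic part to that line (v = 0) leaves u**3 ≠ 0, so f is not divisible by v and the branch is v² ≈ -u**3 to lowest order — this is a cusp.
Classification: cusp.


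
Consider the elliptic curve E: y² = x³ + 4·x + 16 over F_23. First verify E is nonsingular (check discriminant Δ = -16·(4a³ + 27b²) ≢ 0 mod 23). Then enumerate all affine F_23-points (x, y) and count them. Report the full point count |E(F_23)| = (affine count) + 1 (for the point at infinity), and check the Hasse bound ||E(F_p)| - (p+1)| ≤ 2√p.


Affine points = {(0, 4), (0, 19), (2, 3), (2, 20), (3, 3), (3, 20), (4, 2), (4, 21), (5, 0), (6, 7), (6, 16), (8, 10), (8, 13), (15, 1), (15, 22), (16, 6), (16, 17), (17, 11), (17, 12), (18, 3), (18, 20), (20, 0), (21, 0)}; affine count = 23; |E(F_23)| = 24.

Discriminant check: Δ ∝ 4a³ + 27b² = 4·4³ + 27·16² = 4·64 + 27·256 ≡ 15 (mod 23). Nonzero ⇒ E is nonsingular.
For each x ∈ F_23, compute rhs = x³ + 4·x + 16 mod 23, then count y ∈ F_23 with y² ≡ rhs.
  x = 0: rhs = 16, matching y values: 4, 19 (2 points).
  x = 1: rhs = 21, matching y values: none (0 points).
  x = 2: rhs = 9, matching y values: 3, 20 (2 points).
  x = 3: rhs = 9, matching y values: 3, 20 (2 points).
  x = 4: rhs = 4, matching y values: 2, 21 (2 points).
  x = 5: rhs = 0, matching y values: 0 (1 points).
  x = 6: rhs = 3, matching y values: 7, 16 (2 points).
  x = 7: rhs = 19, matching y values: none (0 points).
  x = 8: rhs = 8, matching y values: 10, 13 (2 points).
  x = 9: rhs = 22, matching y values: none (0 points).
  x = 10: rhs = 21, matching y values: none (0 points).
  x = 11: rhs = 11, matching y values: none (0 points).
  x = 12: rhs = 21, matching y values: none (0 points).
  x = 13: rhs = 11, matching y values: none (0 points).
  x = 14: rhs = 10, matching y values: none (0 points).
  x = 15: rhs = 1, matching y values: 1, 22 (2 points).
  x = 16: rhs = 13, matching y values: 6, 17 (2 points).
  x = 17: rhs = 6, matching y values: 11, 12 (2 points).
  x = 18: rhs = 9, matching y values: 3, 20 (2 points).
  x = 19: rhs = 5, matching y values: none (0 points).
  x = 20: rhs = 0, matching y values: 0 (1 points).
  x = 21: rhs = 0, matching y values: 0 (1 points).
  x = 22: rhs = 11, matching y values: none (0 points).
Total affine count: 23.
Full point count |E(F_23)| = 23 + 1 = 24.
Hasse bound: |24 − (23+1)| = |0| = 0 ≤ 2√23 ≈ 9.5917 ✓.


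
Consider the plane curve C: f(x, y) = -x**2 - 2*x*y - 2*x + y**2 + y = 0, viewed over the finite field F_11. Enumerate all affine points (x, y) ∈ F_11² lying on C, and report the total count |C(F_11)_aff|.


Affine F_11-points: {(0, 0), (0, 10), (5, 4), (5, 5), (6, 2), (6, 9), (7, 4), (7, 9), (9, 0), (9, 6), (10, 2), (10, 6)}; count = 12.

For each of the 121 pairs (x, y) ∈ F_11², evaluate f(x, y) mod 11. Record the zeros.
  x = 0: [0↦0, 1↦2, 2↦6, 3↦1, 4↦9, 5↦8, 6↦9, 7↦1, 8↦6, 9↦2, 10↦0]  zeros at y ∈ {0, 10}
  x = 1: [0↦8, 1↦8, 2↦10, 3↦3, 4↦9, 5↦6, 6↦5, 7↦6, 8↦9, 9↦3, 10↦10]  zeros at y ∈ ∅
  x = 2: [0↦3, 1↦1, 2↦1, 3↦3, 4↦7, 5↦2, 6↦10, 7↦9, 8↦10, 9↦2, 10↦7]  zeros at y ∈ ∅
  x = 3: [0↦7, 1↦3, 2↦1, 3↦1, 4↦3, 5↦7, 6↦2, 7↦10, 8↦9, 9↦10, 10↦2]  zeros at y ∈ ∅
  x = 4: [0↦9, 1↦3, 2↦10, 3↦8, 4↦8, 5↦10, 6↦3, 7↦9, 8↦6, 9↦5, 10↦6]  zeros at y ∈ ∅
  x = 5: [0↦9, 1↦1, 2↦6, 3↦2, 4↦0, 5↦0, 6↦2, 7↦6, 8↦1, 9↦9, 10↦8]  zeros at y ∈ {4, 5}
  x = 6: [0↦7, 1↦8, 2↦0, 3↦5, 4↦1, 5↦10, 6↦10, 7↦1, 8↦5, 9↦0, 10↦8]  zeros at y ∈ {2, 9}
  x = 7: [0↦3, 1↦2, 2↦3, 3↦6, 4↦0, 5↦7, 6↦5, 7↦5, 8↦7, 9↦0, 10↦6]  zeros at y ∈ {4, 9}
  x = 8: [0↦8, 1↦5, 2↦4, 3↦5, 4↦8, 5↦2, 6↦9, 7↦7, 8↦7, 9↦9, 10↦2]  zeros at y ∈ ∅
  x = 9: [0↦0, 1↦6, 2↦3, 3↦2, 4↦3, 5↦6, 6↦0, 7↦7, 8↦5, 9↦5, 10↦7]  zeros at y ∈ {0, 6}
  x = 10: [0↦1, 1↦5, 2↦0, 3↦8, 4↦7, 5↦8, 6↦0, 7↦5, 8↦1, 9↦10, 10↦10]  zeros at y ∈ {2, 6}
Collecting zeros: affine points = {(0, 0), (0, 10), (5, 4), (5, 5), (6, 2), (6, 9), (7, 4), (7, 9), (9, 0), (9, 6), (10, 2), (10, 6)}.
Total count |C(F_11)_aff| = 12.


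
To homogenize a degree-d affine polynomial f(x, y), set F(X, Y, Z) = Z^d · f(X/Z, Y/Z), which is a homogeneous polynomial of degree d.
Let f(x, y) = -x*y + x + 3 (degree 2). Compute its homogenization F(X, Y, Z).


F(X, Y, Z) = -X*Y + X*Z + 3*Z**2

deg(f) = 2.
Substitute x = X/Z, y = Y/Z into f, then multiply by Z^2.
  monomial -1·x^1·y^1 ↦ -1·X^1·Y^1·Z^0.
  monomial 1·x^1·y^0 ↦ 1·X^1·Y^0·Z^1.
  monomial 3·x^0·y^0 ↦ 3·X^0·Y^0·Z^2.
Collecting: F(X, Y, Z) = -X*Y + X*Z + 3*Z**2.


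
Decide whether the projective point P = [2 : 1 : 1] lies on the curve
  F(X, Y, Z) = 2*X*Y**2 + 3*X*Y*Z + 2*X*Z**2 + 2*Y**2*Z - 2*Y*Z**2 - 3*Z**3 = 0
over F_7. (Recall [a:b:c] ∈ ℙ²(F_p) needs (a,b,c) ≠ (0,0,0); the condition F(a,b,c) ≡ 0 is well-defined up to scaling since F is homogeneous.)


F(2,1,1) ≡ 4 (mod 7); P is NOT on the curve.

Evaluate F(2, 1, 1) term-by-term (mod 7).
  2*X*Y**2 ↦ 2·2·1·1 = 4
  3*X*Y*Z ↦ 3·2·1·1 = 6
  2*X*Z**2 ↦ 2·2·1·1 = 4
  2*Y**2*Z ↦ 2·1·1·1 = 2
  -2*Y*Z**2 ↦ -2·1·1·1 = -2
  -3*Z**3 ↦ -3·1·1·1 = -3
Sum: F(2, 1, 1) = (4) + (6) + (4) + (2) + (-2) + (-3) = 11.
Reducing mod 7: 11 ≡ 4 (mod 7).
Since F(a, b, c) ≡ 4 ≠ 0 (mod 7), P does NOT lie on the curve.


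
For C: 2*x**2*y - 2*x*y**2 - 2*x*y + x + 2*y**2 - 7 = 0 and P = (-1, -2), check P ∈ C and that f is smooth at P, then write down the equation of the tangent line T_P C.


Tangent line at P: 5*x - 12*y - 19 = 0.

Step 1: f(-1, -2) = 0, so P lies on C.
Step 2: partial derivatives
  f_x(x, y) = 4*x*y - 2*y**2 - 2*y + 1, f_y(x, y) = 2*x**2 - 4*x*y - 2*x + 4*y.
  f_x(P) = 5, f_y(P) = -12 (gradient nonzero, so P is smooth).
Step 3: tangent line at P: 5·(x − -1) + -12·(y − -2) = 0.
Expanding: 5*x - 12*y - 19 = 0.


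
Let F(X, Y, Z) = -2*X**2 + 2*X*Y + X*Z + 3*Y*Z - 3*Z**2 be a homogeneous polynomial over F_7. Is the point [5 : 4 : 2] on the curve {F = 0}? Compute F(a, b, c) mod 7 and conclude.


F(5,4,2) ≡ 5 (mod 7); P is NOT on the curve.

Evaluate F(5, 4, 2) term-by-term (mod 7).
  -2*X**2 ↦ -2·25·1·1 = -50
  2*X*Y ↦ 2·5·4·1 = 40
  X*Z ↦ 1·5·1·2 = 10
  3*Y*Z ↦ 3·1·4·2 = 24
  -3*Z**2 ↦ -3·1·1·4 = -12
Sum: F(5, 4, 2) = (-50) + (40) + (10) + (24) + (-12) = 12.
Reducing mod 7: 12 ≡ 5 (mod 7).
Since F(a, b, c) ≡ 5 ≠ 0 (mod 7), P does NOT lie on the curve.


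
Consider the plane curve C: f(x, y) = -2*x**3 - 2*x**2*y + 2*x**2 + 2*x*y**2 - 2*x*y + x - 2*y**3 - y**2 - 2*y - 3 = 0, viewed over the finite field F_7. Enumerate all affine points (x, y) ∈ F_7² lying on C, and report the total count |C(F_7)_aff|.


Affine F_7-points: {(0, 6), (1, 6), (3, 2), (5, 3), (6, 0), (6, 1)}; count = 6.

For each of the 49 pairs (x, y) ∈ F_7², evaluate f(x, y) mod 7. Record the zeros.
  x = 0: [0↦4, 1↦6, 2↦1, 3↦5, 4↦6, 5↦6, 6↦0]  zeros at y ∈ {6}
  x = 1: [0↦5, 1↦5, 2↦2, 3↦5, 4↦2, 5↦2, 6↦0]  zeros at y ∈ {6}
  x = 2: [0↦5, 1↦6, 2↦1, 3↦6, 4↦2, 5↦5, 6↦3]  zeros at y ∈ ∅
  x = 3: [0↦6, 1↦4, 2↦0, 3↦3, 4↦1, 5↦3, 6↦4]  zeros at y ∈ {2}
  x = 4: [0↦3, 1↦1, 2↦1, 3↦5, 4↦1, 5↦5, 6↦5]  zeros at y ∈ ∅
  x = 5: [0↦5, 1↦6, 2↦6, 3↦0, 4↦4, 5↦6, 6↦1]  zeros at y ∈ {3}
  x = 6: [0↦0, 1↦0, 2↦3, 3↦4, 4↦5, 5↦1, 6↦1]  zeros at y ∈ {0, 1}
Collecting zeros: affine points = {(0, 6), (1, 6), (3, 2), (5, 3), (6, 0), (6, 1)}.
Total count |C(F_7)_aff| = 6.


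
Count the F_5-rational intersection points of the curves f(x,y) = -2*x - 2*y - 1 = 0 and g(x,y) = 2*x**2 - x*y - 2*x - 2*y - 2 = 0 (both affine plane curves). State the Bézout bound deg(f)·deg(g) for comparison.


Common zeros: {(1, 1), (3, 4)}; count = 2; Bézout bound = 2.

deg(f) = 1, deg(g) = 2, so Bézout bound = 2.
Scan x ∈ F_5. For each x, list the y ∈ F_5 with f(x, y) ≡ 0 and those with g(x, y) ≡ 0 (mod 5); the common zeros in that column are the intersection.
  x = 0: f ≡ 0 at y ∈ {2}; g ≡ 0 at y ∈ {4}; common: ∅.
  x = 1: f ≡ 0 at y ∈ {1}; g ≡ 0 at y ∈ {1}; common: {1}.
  x = 2: f ≡ 0 at y ∈ {0}; g ≡ 0 at y ∈ {3}; common: ∅.
  x = 3: f ≡ 0 at y ∈ {4}; g ≡ 0 at y ∈ {0, 1, 2, 3, 4}; common: {4}.
  x = 4: f ≡ 0 at y ∈ {3}; g ≡ 0 at y ∈ {2}; common: ∅.
Collecting: common zeros = {(1, 1), (3, 4)}, so the count is 2.
Comparison with the Bézout bound: 2 ≤ 2 = deg(f)·deg(g), as expected for curves with no common component (the bound is attained).


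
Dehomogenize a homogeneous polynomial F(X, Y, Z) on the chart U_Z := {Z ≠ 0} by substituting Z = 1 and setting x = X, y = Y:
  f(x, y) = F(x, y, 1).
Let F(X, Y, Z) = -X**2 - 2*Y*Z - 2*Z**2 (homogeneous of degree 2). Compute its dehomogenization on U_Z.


f(x, y) = -x**2 - 2*y - 2

On U_Z we set Z = 1. Each monomial c·X^i·Y^j·Z^k in F becomes c·x^i·y^j·1^k = c·x^i·y^j.
Substituting Z = 1: F(X, Y, 1) = -x**2 - 2*y - 2.
Note: deg(f) ≤ deg(F) = 2; strict inequality happens when F is divisible by Z (lost terms).


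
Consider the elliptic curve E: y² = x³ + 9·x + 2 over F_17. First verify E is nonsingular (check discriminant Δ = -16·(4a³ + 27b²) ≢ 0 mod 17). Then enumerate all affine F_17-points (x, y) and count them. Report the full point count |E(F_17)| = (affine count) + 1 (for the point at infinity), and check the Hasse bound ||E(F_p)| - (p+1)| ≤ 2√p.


Affine points = {(0, 6), (0, 11), (4, 0), (5, 6), (5, 11), (6, 0), (7, 0), (8, 5), (8, 12), (9, 8), (9, 9), (10, 2), (10, 15), (11, 2), (11, 15), (12, 6), (12, 11), (13, 2), (13, 15), (14, 4), (14, 13), (16, 3), (16, 14)}; affine count = 23; |E(F_17)| = 24.

Discriminant check: Δ ∝ 4a³ + 27b² = 4·9³ + 27·2² = 4·729 + 27·4 ≡ 15 (mod 17). Nonzero ⇒ E is nonsingular.
For each x ∈ F_17, compute rhs = x³ + 9·x + 2 mod 17, then count y ∈ F_17 with y² ≡ rhs.
  x = 0: rhs = 2, matching y values: 6, 11 (2 points).
  x = 1: rhs = 12, matching y values: none (0 points).
  x = 2: rhs = 11, matching y values: none (0 points).
  x = 3: rhs = 5, matching y values: none (0 points).
  x = 4: rhs = 0, matching y values: 0 (1 points).
  x = 5: rhs = 2, matching y values: 6, 11 (2 points).
  x = 6: rhs = 0, matching y values: 0 (1 points).
  x = 7: rhs = 0, matching y values: 0 (1 points).
  x = 8: rhs = 8, matching y values: 5, 12 (2 points).
  x = 9: rhs = 13, matching y values: 8, 9 (2 points).
  x = 10: rhs = 4, matching y values: 2, 15 (2 points).
  x = 11: rhs = 4, matching y values: 2, 15 (2 points).
  x = 12: rhs = 2, matching y values: 6, 11 (2 points).
  x = 13: rhs = 4, matching y values: 2, 15 (2 points).
  x = 14: rhs = 16, matching y values: 4, 13 (2 points).
  x = 15: rhs = 10, matching y values: none (0 points).
  x = 16: rhs = 9, matching y values: 3, 14 (2 points).
Total affine count: 23.
Full point count |E(F_17)| = 23 + 1 = 24.
Hasse bound: |24 − (17+1)| = |6| = 6 ≤ 2√17 ≈ 8.2462 ✓.


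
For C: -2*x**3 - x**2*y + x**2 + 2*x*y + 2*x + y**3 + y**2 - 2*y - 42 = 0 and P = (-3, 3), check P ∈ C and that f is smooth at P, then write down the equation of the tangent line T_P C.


Tangent line at P: -34*x + 16*y - 150 = 0.

Step 1: f(-3, 3) = 0, so P lies on C.
Step 2: partial derivatives
  f_x(x, y) = -6*x**2 - 2*x*y + 2*x + 2*y + 2, f_y(x, y) = -x**2 + 2*x + 3*y**2 + 2*y - 2.
  f_x(P) = -34, f_y(P) = 16 (gradient nonzero, so P is smooth).
Step 3: tangent line at P: -34·(x − -3) + 16·(y − 3) = 0.
Expanding: -34*x + 16*y - 150 = 0.


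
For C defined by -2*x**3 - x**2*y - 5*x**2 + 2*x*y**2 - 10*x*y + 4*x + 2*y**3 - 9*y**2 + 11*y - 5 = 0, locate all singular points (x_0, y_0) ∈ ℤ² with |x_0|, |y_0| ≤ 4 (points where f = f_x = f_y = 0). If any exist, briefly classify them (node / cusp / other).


Singular points: {(-1, 2)}; classification: node.

Compute partial derivatives:
  f_x = -6*x**2 - 2*x*y - 10*x + 2*y**2 - 10*y + 4.
  f_y = -x**2 + 4*x*y - 10*x + 6*y**2 - 18*y + 11.
Scan x_0 ∈ {−4, ..., 4}. For each x_0, f_y(x_0, y) is a polynomial in y; find its integer roots y ∈ {−4, ..., 4}, then test f_x and f at those candidates.
  x = -4: f_y(-4, y) = 6*y**2 - 34*y + 35; no integer root y with |y| ≤ 4.
  x = -3: f_y(-3, y) = 6*y**2 - 30*y + 32; no integer root y with |y| ≤ 4.
  x = -2: f_y(-2, y) = 6*y**2 - 26*y + 27; no integer root y with |y| ≤ 4.
  x = -1: f_y(-1, y) = 6*y**2 - 22*y + 20; vanishes at y ∈ {2}. (-1, 2): f_x = 0, f = 0 — SINGULAR.
  x = 0: f_y(0, y) = 6*y**2 - 18*y + 11; no integer root y with |y| ≤ 4.
  x = 1: f_y(1, y) = 6*y**2 - 14*y; vanishes at y ∈ {0}. (1, 0): f_x = -12 ≠ 0.
  x = 2: f_y(2, y) = 6*y**2 - 10*y - 13; no integer root y with |y| ≤ 4.
  x = 3: f_y(3, y) = 6*y**2 - 6*y - 28; no integer root y with |y| ≤ 4.
  x = 4: f_y(4, y) = 6*y**2 - 2*y - 45; no integer root y with |y| ≤ 4.
Only singular point on the grid: (-1, 2).
Classify: substitute x = -1 + u, y = 2 + v and expand: f = -2*u**3 - u**2*v - u**2 + 2*u*v**2 + 2*v**3 + v**2.
No constant or linear terms (consistent with a singular point). Quadratic part: -u**2 + v**2. Cubic part: -2*u**3 - u**2*v + 2*u*v**2 + 2*v**3.
The quadratic part v**2 - u**2 = (v − u)(v + u) splits into two distinct linear factors, so there are two distinct tangent lines y − 2 = ±(x − -1) — this is a node (ordinary double point).
Classification: node.


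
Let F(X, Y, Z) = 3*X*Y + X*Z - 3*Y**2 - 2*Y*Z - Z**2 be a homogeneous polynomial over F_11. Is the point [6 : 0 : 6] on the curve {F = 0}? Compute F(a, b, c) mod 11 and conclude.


F(6,0,6) ≡ 0 (mod 11); P is on the curve.

Evaluate F(6, 0, 6) term-by-term (mod 11).
  3*X*Y ↦ 3·6·0·1 = 0
  X*Z ↦ 1·6·1·6 = 36
  -3*Y**2 ↦ -3·1·0·1 = 0
  -2*Y*Z ↦ -2·1·0·6 = 0
  -Z**2 ↦ -1·1·1·36 = -36
Sum: F(6, 0, 6) = (0) + (36) + (0) + (0) + (-36) = 0.
Reducing mod 11: 0 ≡ 0 (mod 11).
Since F(a, b, c) ≡ 0 (mod 11), P lies on the curve.


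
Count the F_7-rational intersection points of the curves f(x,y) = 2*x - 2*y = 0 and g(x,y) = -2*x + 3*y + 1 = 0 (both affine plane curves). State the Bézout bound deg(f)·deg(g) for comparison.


Common zeros: {(6, 6)}; count = 1; Bézout bound = 1.

deg(f) = 1, deg(g) = 1, so Bézout bound = 1.
Scan x ∈ F_7. For each x, list the y ∈ F_7 with f(x, y) ≡ 0 and those with g(x, y) ≡ 0 (mod 7); the common zeros in that column are the intersection.
  x = 0: f ≡ 0 at y ∈ {0}; g ≡ 0 at y ∈ {2}; common: ∅.
  x = 1: f ≡ 0 at y ∈ {1}; g ≡ 0 at y ∈ {5}; common: ∅.
  x = 2: f ≡ 0 at y ∈ {2}; g ≡ 0 at y ∈ {1}; common: ∅.
  x = 3: f ≡ 0 at y ∈ {3}; g ≡ 0 at y ∈ {4}; common: ∅.
  x = 4: f ≡ 0 at y ∈ {4}; g ≡ 0 at y ∈ {0}; common: ∅.
  x = 5: f ≡ 0 at y ∈ {5}; g ≡ 0 at y ∈ {3}; common: ∅.
  x = 6: f ≡ 0 at y ∈ {6}; g ≡ 0 at y ∈ {6}; common: {6}.
Collecting: common zeros = {(6, 6)}, so the count is 1.
Comparison with the Bézout bound: 1 ≤ 1 = deg(f)·deg(g), as expected for curves with no common component (the bound is attained).


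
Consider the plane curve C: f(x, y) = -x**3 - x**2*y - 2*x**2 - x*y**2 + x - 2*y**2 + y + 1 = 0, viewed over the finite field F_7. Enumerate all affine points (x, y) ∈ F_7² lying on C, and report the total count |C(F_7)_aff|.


Affine F_7-points: {(0, 1), (0, 3), (1, 3), (1, 4), (2, 2), (2, 6), (3, 2), (4, 0), (4, 1), (5, 2)}; count = 10.

For each of the 49 pairs (x, y) ∈ F_7², evaluate f(x, y) mod 7. Record the zeros.
  x = 0: [0↦1, 1↦0, 2↦2, 3↦0, 4↦1, 5↦5, 6↦5]  zeros at y ∈ {1, 3}
  x = 1: [0↦6, 1↦3, 2↦1, 3↦0, 4↦0, 5↦1, 6↦3]  zeros at y ∈ {3, 4}
  x = 2: [0↦1, 1↦1, 2↦0, 3↦5, 4↦2, 5↦5, 6↦0]  zeros at y ∈ {2, 6}
  x = 3: [0↦1, 1↦2, 2↦0, 3↦2, 4↦1, 5↦4, 6↦4]  zeros at y ∈ {2}
  x = 4: [0↦0, 1↦0, 2↦2, 3↦6, 4↦5, 5↦6, 6↦2]  zeros at y ∈ {0, 1}
  x = 5: [0↦6, 1↦3, 2↦0, 3↦4, 4↦1, 5↦5, 6↦2]  zeros at y ∈ {2}
  x = 6: [0↦6, 1↦5, 2↦2, 3↦4, 4↦4, 5↦2, 6↦5]  zeros at y ∈ ∅
Collecting zeros: affine points = {(0, 1), (0, 3), (1, 3), (1, 4), (2, 2), (2, 6), (3, 2), (4, 0), (4, 1), (5, 2)}.
Total count |C(F_7)_aff| = 10.


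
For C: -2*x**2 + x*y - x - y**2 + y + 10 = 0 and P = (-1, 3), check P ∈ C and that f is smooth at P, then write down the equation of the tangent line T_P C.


Tangent line at P: 6*x - 6*y + 24 = 0.

Step 1: f(-1, 3) = 0, so P lies on C.
Step 2: partial derivatives
  f_x(x, y) = -4*x + y - 1, f_y(x, y) = x - 2*y + 1.
  f_x(P) = 6, f_y(P) = -6 (gradient nonzero, so P is smooth).
Step 3: tangent line at P: 6·(x − -1) + -6·(y − 3) = 0.
Expanding: 6*x - 6*y + 24 = 0.


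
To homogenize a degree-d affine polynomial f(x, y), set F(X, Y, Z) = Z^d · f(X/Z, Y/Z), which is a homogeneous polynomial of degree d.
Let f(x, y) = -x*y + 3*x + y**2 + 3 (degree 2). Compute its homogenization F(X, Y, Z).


F(X, Y, Z) = -X*Y + 3*X*Z + Y**2 + 3*Z**2

deg(f) = 2.
Substitute x = X/Z, y = Y/Z into f, then multiply by Z^2.
  monomial -1·x^1·y^1 ↦ -1·X^1·Y^1·Z^0.
  monomial 3·x^1·y^0 ↦ 3·X^1·Y^0·Z^1.
  monomial 1·x^0·y^2 ↦ 1·X^0·Y^2·Z^0.
  monomial 3·x^0·y^0 ↦ 3·X^0·Y^0·Z^2.
Collecting: F(X, Y, Z) = -X*Y + 3*X*Z + Y**2 + 3*Z**2.


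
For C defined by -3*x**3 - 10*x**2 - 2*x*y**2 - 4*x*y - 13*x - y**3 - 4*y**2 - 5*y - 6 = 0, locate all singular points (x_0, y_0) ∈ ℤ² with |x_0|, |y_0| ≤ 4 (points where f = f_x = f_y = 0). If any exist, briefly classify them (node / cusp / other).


Singular points: {(-1, -1)}; classification: node.

Compute partial derivatives:
  f_x = -9*x**2 - 20*x - 2*y**2 - 4*y - 13.
  f_y = -4*x*y - 4*x - 3*y**2 - 8*y - 5.
Scan x_0 ∈ {−4, ..., 4}. For each x_0, f_y(x_0, y) is a polynomial in y; find its integer roots y ∈ {−4, ..., 4}, then test f_x and f at those candidates.
  x = -4: f_y(-4, y) = -3*y**2 + 8*y + 11; vanishes at y ∈ {-1}. (-4, -1): f_x = -75 ≠ 0.
  x = -3: f_y(-3, y) = -3*y**2 + 4*y + 7; vanishes at y ∈ {-1}. (-3, -1): f_x = -32 ≠ 0.
  x = -2: f_y(-2, y) = 3 - 3*y**2; vanishes at y ∈ {-1, 1}. (-2, -1): f_x = -7 ≠ 0; (-2, 1): f_x = -15 ≠ 0.
  x = -1: f_y(-1, y) = -3*y**2 - 4*y - 1; vanishes at y ∈ {-1}. (-1, -1): f_x = 0, f = 0 — SINGULAR.
  x = 0: f_y(0, y) = -3*y**2 - 8*y - 5; vanishes at y ∈ {-1}. (0, -1): f_x = -11 ≠ 0.
  x = 1: f_y(1, y) = -3*y**2 - 12*y - 9; vanishes at y ∈ {-3, -1}. (1, -3): f_x = -48 ≠ 0; (1, -1): f_x = -40 ≠ 0.
  x = 2: f_y(2, y) = -3*y**2 - 16*y - 13; vanishes at y ∈ {-1}. (2, -1): f_x = -87 ≠ 0.
  x = 3: f_y(3, y) = -3*y**2 - 20*y - 17; vanishes at y ∈ {-1}. (3, -1): f_x = -152 ≠ 0.
  x = 4: f_y(4, y) = -3*y**2 - 24*y - 21; vanishes at y ∈ {-1}. (4, -1): f_x = -235 ≠ 0.
Only singular point on the grid: (-1, -1).
Classify: substitute x = -1 + u, y = -1 + v and expand: f = -3*u**3 - u**2 - 2*u*v**2 - v**3 + v**2.
No constant or linear terms (consistent with a singular point). Quadratic part: -u**2 + v**2. Cubic part: -3*u**3 - 2*u*v**2 - v**3.
The quadratic part v**2 - u**2 = (v − u)(v + u) splits into two distinct linear factors, so there are two distinct tangent lines y − -1 = ±(x − -1) — this is a node (ordinary double point).
Classification: node.


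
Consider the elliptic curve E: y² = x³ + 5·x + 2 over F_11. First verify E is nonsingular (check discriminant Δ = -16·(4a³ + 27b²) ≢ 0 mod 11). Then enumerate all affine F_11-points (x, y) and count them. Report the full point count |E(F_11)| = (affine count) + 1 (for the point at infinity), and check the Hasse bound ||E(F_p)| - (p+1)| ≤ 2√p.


Affine points = {(2, 3), (2, 8), (3, 0), (4, 3), (4, 8), (5, 3), (5, 8), (8, 2), (8, 9)}; affine count = 9; |E(F_11)| = 10.

Discriminant check: Δ ∝ 4a³ + 27b² = 4·5³ + 27·2² = 4·125 + 27·4 ≡ 3 (mod 11). Nonzero ⇒ E is nonsingular.
For each x ∈ F_11, compute rhs = x³ + 5·x + 2 mod 11, then count y ∈ F_11 with y² ≡ rhs.
  x = 0: rhs = 2, matching y values: none (0 points).
  x = 1: rhs = 8, matching y values: none (0 points).
  x = 2: rhs = 9, matching y values: 3, 8 (2 points).
  x = 3: rhs = 0, matching y values: 0 (1 points).
  x = 4: rhs = 9, matching y values: 3, 8 (2 points).
  x = 5: rhs = 9, matching y values: 3, 8 (2 points).
  x = 6: rhs = 6, matching y values: none (0 points).
  x = 7: rhs = 6, matching y values: none (0 points).
  x = 8: rhs = 4, matching y values: 2, 9 (2 points).
  x = 9: rhs = 6, matching y values: none (0 points).
  x = 10: rhs = 7, matching y values: none (0 points).
Total affine count: 9.
Full point count |E(F_11)| = 9 + 1 = 10.
Hasse bound: |10 − (11+1)| = |-2| = 2 ≤ 2√11 ≈ 6.6332 ✓.


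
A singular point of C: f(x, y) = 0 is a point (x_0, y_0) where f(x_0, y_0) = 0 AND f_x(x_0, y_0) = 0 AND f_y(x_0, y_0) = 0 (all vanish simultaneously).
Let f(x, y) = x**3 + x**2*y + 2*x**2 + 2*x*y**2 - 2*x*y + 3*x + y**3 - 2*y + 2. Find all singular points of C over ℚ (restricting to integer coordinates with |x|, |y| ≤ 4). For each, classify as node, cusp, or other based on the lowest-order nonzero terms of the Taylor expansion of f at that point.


Singular points: {(-1, 1)}; classification: cusp.

Compute partial derivatives:
  f_x = 3*x**2 + 2*x*y + 4*x + 2*y**2 - 2*y + 3.
  f_y = x**2 + 4*x*y - 2*x + 3*y**2 - 2.
Scan x_0 ∈ {−4, ..., 4}. For each x_0, f_y(x_0, y) is a polynomial in y; find its integer roots y ∈ {−4, ..., 4}, then test f_x and f at those candidates.
  x = -4: f_y(-4, y) = 3*y**2 - 16*y + 22; no integer root y with |y| ≤ 4.
  x = -3: f_y(-3, y) = 3*y**2 - 12*y + 13; no integer root y with |y| ≤ 4.
  x = -2: f_y(-2, y) = 3*y**2 - 8*y + 6; no integer root y with |y| ≤ 4.
  x = -1: f_y(-1, y) = 3*y**2 - 4*y + 1; vanishes at y ∈ {1}. (-1, 1): f_x = 0, f = 0 — SINGULAR.
  x = 0: f_y(0, y) = 3*y**2 - 2; no integer root y with |y| ≤ 4.
  x = 1: f_y(1, y) = 3*y**2 + 4*y - 3; no integer root y with |y| ≤ 4.
  x = 2: f_y(2, y) = 3*y**2 + 8*y - 2; no integer root y with |y| ≤ 4.
  x = 3: f_y(3, y) = 3*y**2 + 12*y + 1; no integer root y with |y| ≤ 4.
  x = 4: f_y(4, y) = 3*y**2 + 16*y + 6; no integer root y with |y| ≤ 4.
Only singular point on the grid: (-1, 1).
Classify: substitute x = -1 + u, y = 1 + v and expand: f = u**3 + u**2*v + 2*u*v**2 + v**3 + v**2.
No constant or linear terms (consistent with a singular point). Quadratic part: v**2. Cubic part: u**3 + u**2*v + 2*u*v**2 + v**3.
The quadratic part v**2 is a perfect square, so there is a single (double) tangent line v = 0, i.e. y = 1. Restricting the cubic part to that line (v = 0) leaves u**3 ≠ 0, so f is not divisible by v and the branch is v² ≈ -u**3 to lowest order — this is a cusp.
Classification: cusp.
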